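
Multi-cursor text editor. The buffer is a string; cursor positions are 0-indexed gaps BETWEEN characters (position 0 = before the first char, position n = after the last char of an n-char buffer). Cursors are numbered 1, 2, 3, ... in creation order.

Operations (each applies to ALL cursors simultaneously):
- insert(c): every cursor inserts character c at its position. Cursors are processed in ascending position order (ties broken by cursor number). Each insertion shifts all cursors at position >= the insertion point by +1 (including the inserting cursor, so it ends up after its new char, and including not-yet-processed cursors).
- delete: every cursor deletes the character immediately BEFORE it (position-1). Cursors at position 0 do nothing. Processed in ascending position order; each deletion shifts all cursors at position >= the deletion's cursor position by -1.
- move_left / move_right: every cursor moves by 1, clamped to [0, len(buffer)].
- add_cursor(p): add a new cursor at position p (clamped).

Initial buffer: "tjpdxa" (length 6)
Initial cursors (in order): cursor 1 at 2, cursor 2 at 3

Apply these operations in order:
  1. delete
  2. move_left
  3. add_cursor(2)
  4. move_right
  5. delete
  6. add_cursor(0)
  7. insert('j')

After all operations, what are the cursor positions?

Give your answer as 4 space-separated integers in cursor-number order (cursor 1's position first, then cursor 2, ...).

Answer: 3 3 5 3

Derivation:
After op 1 (delete): buffer="tdxa" (len 4), cursors c1@1 c2@1, authorship ....
After op 2 (move_left): buffer="tdxa" (len 4), cursors c1@0 c2@0, authorship ....
After op 3 (add_cursor(2)): buffer="tdxa" (len 4), cursors c1@0 c2@0 c3@2, authorship ....
After op 4 (move_right): buffer="tdxa" (len 4), cursors c1@1 c2@1 c3@3, authorship ....
After op 5 (delete): buffer="da" (len 2), cursors c1@0 c2@0 c3@1, authorship ..
After op 6 (add_cursor(0)): buffer="da" (len 2), cursors c1@0 c2@0 c4@0 c3@1, authorship ..
After op 7 (insert('j')): buffer="jjjdja" (len 6), cursors c1@3 c2@3 c4@3 c3@5, authorship 124.3.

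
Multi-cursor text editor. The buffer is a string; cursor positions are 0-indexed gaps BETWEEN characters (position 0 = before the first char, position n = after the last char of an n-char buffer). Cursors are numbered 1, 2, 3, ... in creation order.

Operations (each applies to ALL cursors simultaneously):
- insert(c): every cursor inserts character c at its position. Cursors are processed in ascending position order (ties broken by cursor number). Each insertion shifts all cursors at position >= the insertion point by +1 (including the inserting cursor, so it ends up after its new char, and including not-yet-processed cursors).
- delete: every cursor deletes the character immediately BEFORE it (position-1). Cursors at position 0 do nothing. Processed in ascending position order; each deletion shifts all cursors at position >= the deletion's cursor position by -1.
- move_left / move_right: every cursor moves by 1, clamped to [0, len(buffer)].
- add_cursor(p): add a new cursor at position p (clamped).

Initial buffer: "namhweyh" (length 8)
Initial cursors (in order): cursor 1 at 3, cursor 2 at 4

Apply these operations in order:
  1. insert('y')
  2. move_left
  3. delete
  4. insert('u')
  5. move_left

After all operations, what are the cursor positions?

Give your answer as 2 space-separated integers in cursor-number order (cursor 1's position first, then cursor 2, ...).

Answer: 2 4

Derivation:
After op 1 (insert('y')): buffer="namyhyweyh" (len 10), cursors c1@4 c2@6, authorship ...1.2....
After op 2 (move_left): buffer="namyhyweyh" (len 10), cursors c1@3 c2@5, authorship ...1.2....
After op 3 (delete): buffer="nayyweyh" (len 8), cursors c1@2 c2@3, authorship ..12....
After op 4 (insert('u')): buffer="nauyuyweyh" (len 10), cursors c1@3 c2@5, authorship ..1122....
After op 5 (move_left): buffer="nauyuyweyh" (len 10), cursors c1@2 c2@4, authorship ..1122....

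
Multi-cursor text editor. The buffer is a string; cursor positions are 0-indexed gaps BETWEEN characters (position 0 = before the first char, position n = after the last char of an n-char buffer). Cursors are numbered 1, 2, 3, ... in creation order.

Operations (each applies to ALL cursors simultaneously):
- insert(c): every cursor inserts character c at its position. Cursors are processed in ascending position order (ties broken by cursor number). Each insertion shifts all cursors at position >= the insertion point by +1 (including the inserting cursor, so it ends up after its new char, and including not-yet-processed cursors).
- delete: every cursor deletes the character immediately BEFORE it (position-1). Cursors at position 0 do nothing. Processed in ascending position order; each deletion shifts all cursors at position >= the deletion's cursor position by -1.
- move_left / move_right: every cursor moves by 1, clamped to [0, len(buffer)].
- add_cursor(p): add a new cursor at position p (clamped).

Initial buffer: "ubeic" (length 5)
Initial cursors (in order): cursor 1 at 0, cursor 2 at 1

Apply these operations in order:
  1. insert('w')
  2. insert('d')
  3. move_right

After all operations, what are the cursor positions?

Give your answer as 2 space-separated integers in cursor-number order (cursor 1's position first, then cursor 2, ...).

After op 1 (insert('w')): buffer="wuwbeic" (len 7), cursors c1@1 c2@3, authorship 1.2....
After op 2 (insert('d')): buffer="wduwdbeic" (len 9), cursors c1@2 c2@5, authorship 11.22....
After op 3 (move_right): buffer="wduwdbeic" (len 9), cursors c1@3 c2@6, authorship 11.22....

Answer: 3 6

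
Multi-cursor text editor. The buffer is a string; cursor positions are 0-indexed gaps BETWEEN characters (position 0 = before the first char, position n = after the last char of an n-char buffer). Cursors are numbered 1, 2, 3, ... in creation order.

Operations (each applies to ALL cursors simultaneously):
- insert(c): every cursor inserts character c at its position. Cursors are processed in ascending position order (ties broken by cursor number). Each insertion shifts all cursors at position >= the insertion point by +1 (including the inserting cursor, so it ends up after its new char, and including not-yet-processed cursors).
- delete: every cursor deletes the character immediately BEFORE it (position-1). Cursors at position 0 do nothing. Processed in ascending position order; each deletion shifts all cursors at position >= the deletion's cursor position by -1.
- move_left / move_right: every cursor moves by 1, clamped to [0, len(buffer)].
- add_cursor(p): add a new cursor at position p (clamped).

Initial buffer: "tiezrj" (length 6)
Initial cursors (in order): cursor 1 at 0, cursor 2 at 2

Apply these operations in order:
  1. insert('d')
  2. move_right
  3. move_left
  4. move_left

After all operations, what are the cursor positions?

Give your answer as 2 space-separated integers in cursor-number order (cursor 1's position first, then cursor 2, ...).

Answer: 0 3

Derivation:
After op 1 (insert('d')): buffer="dtidezrj" (len 8), cursors c1@1 c2@4, authorship 1..2....
After op 2 (move_right): buffer="dtidezrj" (len 8), cursors c1@2 c2@5, authorship 1..2....
After op 3 (move_left): buffer="dtidezrj" (len 8), cursors c1@1 c2@4, authorship 1..2....
After op 4 (move_left): buffer="dtidezrj" (len 8), cursors c1@0 c2@3, authorship 1..2....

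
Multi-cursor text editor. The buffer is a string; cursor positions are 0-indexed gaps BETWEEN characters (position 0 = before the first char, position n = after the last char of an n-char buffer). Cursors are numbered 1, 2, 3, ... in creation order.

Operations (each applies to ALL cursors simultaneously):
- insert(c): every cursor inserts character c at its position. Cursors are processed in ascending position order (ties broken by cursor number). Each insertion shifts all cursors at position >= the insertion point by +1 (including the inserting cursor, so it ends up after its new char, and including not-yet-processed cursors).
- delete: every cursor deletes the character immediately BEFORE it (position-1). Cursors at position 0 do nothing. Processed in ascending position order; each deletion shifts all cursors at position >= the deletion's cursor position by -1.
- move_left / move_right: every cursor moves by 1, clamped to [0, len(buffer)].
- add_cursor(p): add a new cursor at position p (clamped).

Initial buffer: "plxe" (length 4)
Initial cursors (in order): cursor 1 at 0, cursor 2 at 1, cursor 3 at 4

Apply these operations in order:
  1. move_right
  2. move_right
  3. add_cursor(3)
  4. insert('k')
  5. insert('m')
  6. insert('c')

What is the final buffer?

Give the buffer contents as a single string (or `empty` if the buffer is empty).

Answer: plkmcxkkmmccekmc

Derivation:
After op 1 (move_right): buffer="plxe" (len 4), cursors c1@1 c2@2 c3@4, authorship ....
After op 2 (move_right): buffer="plxe" (len 4), cursors c1@2 c2@3 c3@4, authorship ....
After op 3 (add_cursor(3)): buffer="plxe" (len 4), cursors c1@2 c2@3 c4@3 c3@4, authorship ....
After op 4 (insert('k')): buffer="plkxkkek" (len 8), cursors c1@3 c2@6 c4@6 c3@8, authorship ..1.24.3
After op 5 (insert('m')): buffer="plkmxkkmmekm" (len 12), cursors c1@4 c2@9 c4@9 c3@12, authorship ..11.2424.33
After op 6 (insert('c')): buffer="plkmcxkkmmccekmc" (len 16), cursors c1@5 c2@12 c4@12 c3@16, authorship ..111.242424.333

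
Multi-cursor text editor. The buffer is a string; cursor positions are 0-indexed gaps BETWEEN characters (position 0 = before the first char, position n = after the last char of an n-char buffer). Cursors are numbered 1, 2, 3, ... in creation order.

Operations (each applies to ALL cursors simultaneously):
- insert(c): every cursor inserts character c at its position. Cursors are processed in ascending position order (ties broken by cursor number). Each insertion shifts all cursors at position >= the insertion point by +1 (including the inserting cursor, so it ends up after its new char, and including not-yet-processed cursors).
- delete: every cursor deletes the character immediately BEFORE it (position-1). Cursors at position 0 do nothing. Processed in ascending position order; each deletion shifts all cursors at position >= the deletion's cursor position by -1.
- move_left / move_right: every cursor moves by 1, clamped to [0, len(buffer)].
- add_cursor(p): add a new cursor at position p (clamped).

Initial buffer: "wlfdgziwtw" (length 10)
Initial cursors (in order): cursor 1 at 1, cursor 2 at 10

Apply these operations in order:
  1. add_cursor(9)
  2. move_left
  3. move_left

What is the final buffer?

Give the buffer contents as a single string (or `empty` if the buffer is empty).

Answer: wlfdgziwtw

Derivation:
After op 1 (add_cursor(9)): buffer="wlfdgziwtw" (len 10), cursors c1@1 c3@9 c2@10, authorship ..........
After op 2 (move_left): buffer="wlfdgziwtw" (len 10), cursors c1@0 c3@8 c2@9, authorship ..........
After op 3 (move_left): buffer="wlfdgziwtw" (len 10), cursors c1@0 c3@7 c2@8, authorship ..........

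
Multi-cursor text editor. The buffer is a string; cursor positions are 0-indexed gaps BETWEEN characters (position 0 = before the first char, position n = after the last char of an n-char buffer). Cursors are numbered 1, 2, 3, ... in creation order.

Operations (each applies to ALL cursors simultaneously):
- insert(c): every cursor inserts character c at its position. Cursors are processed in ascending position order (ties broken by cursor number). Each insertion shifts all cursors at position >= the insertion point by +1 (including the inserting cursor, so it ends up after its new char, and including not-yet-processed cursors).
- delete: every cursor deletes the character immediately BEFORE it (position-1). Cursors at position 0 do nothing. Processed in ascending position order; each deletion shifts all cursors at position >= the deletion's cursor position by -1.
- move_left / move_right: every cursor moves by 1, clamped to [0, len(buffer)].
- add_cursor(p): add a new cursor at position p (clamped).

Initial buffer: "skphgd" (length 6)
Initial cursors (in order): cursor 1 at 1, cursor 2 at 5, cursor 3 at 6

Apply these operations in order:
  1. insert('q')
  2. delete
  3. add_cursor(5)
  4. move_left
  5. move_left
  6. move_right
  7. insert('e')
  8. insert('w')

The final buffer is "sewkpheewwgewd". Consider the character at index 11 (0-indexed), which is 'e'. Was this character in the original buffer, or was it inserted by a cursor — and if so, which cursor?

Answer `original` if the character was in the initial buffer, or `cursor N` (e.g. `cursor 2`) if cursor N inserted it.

Answer: cursor 3

Derivation:
After op 1 (insert('q')): buffer="sqkphgqdq" (len 9), cursors c1@2 c2@7 c3@9, authorship .1....2.3
After op 2 (delete): buffer="skphgd" (len 6), cursors c1@1 c2@5 c3@6, authorship ......
After op 3 (add_cursor(5)): buffer="skphgd" (len 6), cursors c1@1 c2@5 c4@5 c3@6, authorship ......
After op 4 (move_left): buffer="skphgd" (len 6), cursors c1@0 c2@4 c4@4 c3@5, authorship ......
After op 5 (move_left): buffer="skphgd" (len 6), cursors c1@0 c2@3 c4@3 c3@4, authorship ......
After op 6 (move_right): buffer="skphgd" (len 6), cursors c1@1 c2@4 c4@4 c3@5, authorship ......
After op 7 (insert('e')): buffer="sekpheeged" (len 10), cursors c1@2 c2@7 c4@7 c3@9, authorship .1...24.3.
After op 8 (insert('w')): buffer="sewkpheewwgewd" (len 14), cursors c1@3 c2@10 c4@10 c3@13, authorship .11...2424.33.
Authorship (.=original, N=cursor N): . 1 1 . . . 2 4 2 4 . 3 3 .
Index 11: author = 3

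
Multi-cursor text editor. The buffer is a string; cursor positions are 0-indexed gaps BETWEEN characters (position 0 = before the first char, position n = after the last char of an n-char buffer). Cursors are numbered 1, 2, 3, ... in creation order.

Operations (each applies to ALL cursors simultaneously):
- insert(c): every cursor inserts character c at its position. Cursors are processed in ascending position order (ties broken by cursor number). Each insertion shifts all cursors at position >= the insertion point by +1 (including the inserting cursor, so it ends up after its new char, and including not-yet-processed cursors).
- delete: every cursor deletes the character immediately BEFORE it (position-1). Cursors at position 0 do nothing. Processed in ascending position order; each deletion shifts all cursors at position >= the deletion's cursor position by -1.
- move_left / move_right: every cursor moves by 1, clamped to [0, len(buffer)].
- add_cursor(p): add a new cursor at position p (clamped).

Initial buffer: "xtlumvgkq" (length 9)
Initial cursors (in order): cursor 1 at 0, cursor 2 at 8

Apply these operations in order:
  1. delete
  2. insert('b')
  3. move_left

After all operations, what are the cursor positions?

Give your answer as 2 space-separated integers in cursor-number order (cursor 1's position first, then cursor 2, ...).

After op 1 (delete): buffer="xtlumvgq" (len 8), cursors c1@0 c2@7, authorship ........
After op 2 (insert('b')): buffer="bxtlumvgbq" (len 10), cursors c1@1 c2@9, authorship 1.......2.
After op 3 (move_left): buffer="bxtlumvgbq" (len 10), cursors c1@0 c2@8, authorship 1.......2.

Answer: 0 8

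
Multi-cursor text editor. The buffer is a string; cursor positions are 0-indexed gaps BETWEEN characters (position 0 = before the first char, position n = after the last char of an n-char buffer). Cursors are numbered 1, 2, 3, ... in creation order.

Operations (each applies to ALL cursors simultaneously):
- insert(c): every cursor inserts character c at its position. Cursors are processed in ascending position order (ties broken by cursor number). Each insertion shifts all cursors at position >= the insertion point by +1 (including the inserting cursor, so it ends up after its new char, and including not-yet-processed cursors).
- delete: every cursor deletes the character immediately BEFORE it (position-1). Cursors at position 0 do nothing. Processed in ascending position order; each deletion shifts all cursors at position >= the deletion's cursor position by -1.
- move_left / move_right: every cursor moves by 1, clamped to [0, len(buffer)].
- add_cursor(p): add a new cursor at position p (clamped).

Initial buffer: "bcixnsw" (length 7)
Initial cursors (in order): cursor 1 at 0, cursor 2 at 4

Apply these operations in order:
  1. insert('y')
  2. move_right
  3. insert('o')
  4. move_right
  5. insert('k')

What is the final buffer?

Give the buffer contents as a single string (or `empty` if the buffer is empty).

After op 1 (insert('y')): buffer="ybcixynsw" (len 9), cursors c1@1 c2@6, authorship 1....2...
After op 2 (move_right): buffer="ybcixynsw" (len 9), cursors c1@2 c2@7, authorship 1....2...
After op 3 (insert('o')): buffer="ybocixynosw" (len 11), cursors c1@3 c2@9, authorship 1.1...2.2..
After op 4 (move_right): buffer="ybocixynosw" (len 11), cursors c1@4 c2@10, authorship 1.1...2.2..
After op 5 (insert('k')): buffer="ybockixynoskw" (len 13), cursors c1@5 c2@12, authorship 1.1.1..2.2.2.

Answer: ybockixynoskw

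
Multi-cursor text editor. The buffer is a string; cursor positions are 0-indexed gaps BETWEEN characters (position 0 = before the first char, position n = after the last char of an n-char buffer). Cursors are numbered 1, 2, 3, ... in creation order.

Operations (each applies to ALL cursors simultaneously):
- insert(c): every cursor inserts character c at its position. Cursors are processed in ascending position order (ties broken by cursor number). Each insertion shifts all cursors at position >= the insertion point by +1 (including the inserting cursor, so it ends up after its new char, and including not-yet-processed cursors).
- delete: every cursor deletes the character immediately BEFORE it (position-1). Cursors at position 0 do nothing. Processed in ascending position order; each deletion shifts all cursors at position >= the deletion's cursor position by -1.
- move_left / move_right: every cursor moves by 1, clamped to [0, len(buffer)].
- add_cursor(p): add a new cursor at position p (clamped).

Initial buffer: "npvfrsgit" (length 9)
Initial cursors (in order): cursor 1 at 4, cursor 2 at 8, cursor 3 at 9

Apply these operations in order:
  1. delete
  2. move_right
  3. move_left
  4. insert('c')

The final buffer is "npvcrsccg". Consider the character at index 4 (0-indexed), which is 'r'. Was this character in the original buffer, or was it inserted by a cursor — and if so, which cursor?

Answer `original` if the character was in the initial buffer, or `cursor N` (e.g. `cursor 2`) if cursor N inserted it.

After op 1 (delete): buffer="npvrsg" (len 6), cursors c1@3 c2@6 c3@6, authorship ......
After op 2 (move_right): buffer="npvrsg" (len 6), cursors c1@4 c2@6 c3@6, authorship ......
After op 3 (move_left): buffer="npvrsg" (len 6), cursors c1@3 c2@5 c3@5, authorship ......
After op 4 (insert('c')): buffer="npvcrsccg" (len 9), cursors c1@4 c2@8 c3@8, authorship ...1..23.
Authorship (.=original, N=cursor N): . . . 1 . . 2 3 .
Index 4: author = original

Answer: original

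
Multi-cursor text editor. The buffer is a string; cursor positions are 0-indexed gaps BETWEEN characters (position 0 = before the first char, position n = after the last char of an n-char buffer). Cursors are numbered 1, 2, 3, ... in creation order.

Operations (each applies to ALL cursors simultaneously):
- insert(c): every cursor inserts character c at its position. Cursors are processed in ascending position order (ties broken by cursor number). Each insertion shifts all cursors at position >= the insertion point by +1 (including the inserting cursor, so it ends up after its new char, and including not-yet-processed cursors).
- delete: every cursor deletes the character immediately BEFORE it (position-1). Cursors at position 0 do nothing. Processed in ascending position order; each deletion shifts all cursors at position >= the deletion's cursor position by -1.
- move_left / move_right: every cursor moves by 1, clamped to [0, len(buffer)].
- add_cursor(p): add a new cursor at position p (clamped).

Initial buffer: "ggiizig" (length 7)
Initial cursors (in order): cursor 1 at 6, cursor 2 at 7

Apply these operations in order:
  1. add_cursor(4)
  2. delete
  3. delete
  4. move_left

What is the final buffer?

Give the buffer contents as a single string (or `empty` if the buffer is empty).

After op 1 (add_cursor(4)): buffer="ggiizig" (len 7), cursors c3@4 c1@6 c2@7, authorship .......
After op 2 (delete): buffer="ggiz" (len 4), cursors c3@3 c1@4 c2@4, authorship ....
After op 3 (delete): buffer="g" (len 1), cursors c1@1 c2@1 c3@1, authorship .
After op 4 (move_left): buffer="g" (len 1), cursors c1@0 c2@0 c3@0, authorship .

Answer: g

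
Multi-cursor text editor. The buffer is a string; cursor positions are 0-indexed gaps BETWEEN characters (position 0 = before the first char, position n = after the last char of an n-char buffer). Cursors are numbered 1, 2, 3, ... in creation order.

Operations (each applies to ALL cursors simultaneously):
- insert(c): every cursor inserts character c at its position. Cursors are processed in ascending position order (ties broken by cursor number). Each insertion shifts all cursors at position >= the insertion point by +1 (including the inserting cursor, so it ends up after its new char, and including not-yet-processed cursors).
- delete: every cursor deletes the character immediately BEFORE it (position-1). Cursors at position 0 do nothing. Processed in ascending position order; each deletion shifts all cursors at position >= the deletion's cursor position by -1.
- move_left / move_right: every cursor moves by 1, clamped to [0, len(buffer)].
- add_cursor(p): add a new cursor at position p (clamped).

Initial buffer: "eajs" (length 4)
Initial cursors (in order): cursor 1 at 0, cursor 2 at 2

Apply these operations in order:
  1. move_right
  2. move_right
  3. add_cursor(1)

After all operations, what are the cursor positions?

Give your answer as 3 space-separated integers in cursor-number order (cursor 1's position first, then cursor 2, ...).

Answer: 2 4 1

Derivation:
After op 1 (move_right): buffer="eajs" (len 4), cursors c1@1 c2@3, authorship ....
After op 2 (move_right): buffer="eajs" (len 4), cursors c1@2 c2@4, authorship ....
After op 3 (add_cursor(1)): buffer="eajs" (len 4), cursors c3@1 c1@2 c2@4, authorship ....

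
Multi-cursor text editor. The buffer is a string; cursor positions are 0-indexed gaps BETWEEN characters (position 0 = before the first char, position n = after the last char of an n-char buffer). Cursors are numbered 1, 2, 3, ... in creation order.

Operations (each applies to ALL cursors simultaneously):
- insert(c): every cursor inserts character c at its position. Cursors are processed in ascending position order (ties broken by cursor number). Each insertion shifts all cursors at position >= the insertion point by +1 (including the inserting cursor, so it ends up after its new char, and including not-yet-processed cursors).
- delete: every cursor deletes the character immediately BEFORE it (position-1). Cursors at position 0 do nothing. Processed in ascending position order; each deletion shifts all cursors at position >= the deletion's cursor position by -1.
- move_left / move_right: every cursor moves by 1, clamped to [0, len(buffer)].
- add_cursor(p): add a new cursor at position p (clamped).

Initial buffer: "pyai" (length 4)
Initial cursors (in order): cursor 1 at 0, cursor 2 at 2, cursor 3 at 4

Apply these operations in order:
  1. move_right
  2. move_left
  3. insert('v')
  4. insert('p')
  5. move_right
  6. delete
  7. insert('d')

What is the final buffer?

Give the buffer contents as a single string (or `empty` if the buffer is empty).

Answer: vpdyvpdvpd

Derivation:
After op 1 (move_right): buffer="pyai" (len 4), cursors c1@1 c2@3 c3@4, authorship ....
After op 2 (move_left): buffer="pyai" (len 4), cursors c1@0 c2@2 c3@3, authorship ....
After op 3 (insert('v')): buffer="vpyvavi" (len 7), cursors c1@1 c2@4 c3@6, authorship 1..2.3.
After op 4 (insert('p')): buffer="vppyvpavpi" (len 10), cursors c1@2 c2@6 c3@9, authorship 11..22.33.
After op 5 (move_right): buffer="vppyvpavpi" (len 10), cursors c1@3 c2@7 c3@10, authorship 11..22.33.
After op 6 (delete): buffer="vpyvpvp" (len 7), cursors c1@2 c2@5 c3@7, authorship 11.2233
After op 7 (insert('d')): buffer="vpdyvpdvpd" (len 10), cursors c1@3 c2@7 c3@10, authorship 111.222333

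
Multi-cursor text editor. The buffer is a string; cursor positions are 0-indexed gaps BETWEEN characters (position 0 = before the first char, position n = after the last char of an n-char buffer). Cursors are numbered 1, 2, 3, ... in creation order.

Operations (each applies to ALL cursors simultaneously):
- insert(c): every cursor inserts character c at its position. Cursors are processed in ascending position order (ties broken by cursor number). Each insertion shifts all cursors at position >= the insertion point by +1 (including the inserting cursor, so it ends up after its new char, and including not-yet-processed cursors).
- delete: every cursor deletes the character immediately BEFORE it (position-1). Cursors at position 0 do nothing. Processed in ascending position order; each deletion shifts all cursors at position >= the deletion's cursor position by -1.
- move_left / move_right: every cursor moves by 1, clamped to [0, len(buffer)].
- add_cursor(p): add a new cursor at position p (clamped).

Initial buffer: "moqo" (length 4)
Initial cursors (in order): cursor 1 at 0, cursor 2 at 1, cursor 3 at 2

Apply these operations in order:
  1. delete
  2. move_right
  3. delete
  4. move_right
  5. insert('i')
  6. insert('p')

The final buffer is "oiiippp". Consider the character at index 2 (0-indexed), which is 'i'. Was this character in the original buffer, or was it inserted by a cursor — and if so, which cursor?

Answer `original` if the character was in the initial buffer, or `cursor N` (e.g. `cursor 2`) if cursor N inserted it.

After op 1 (delete): buffer="qo" (len 2), cursors c1@0 c2@0 c3@0, authorship ..
After op 2 (move_right): buffer="qo" (len 2), cursors c1@1 c2@1 c3@1, authorship ..
After op 3 (delete): buffer="o" (len 1), cursors c1@0 c2@0 c3@0, authorship .
After op 4 (move_right): buffer="o" (len 1), cursors c1@1 c2@1 c3@1, authorship .
After op 5 (insert('i')): buffer="oiii" (len 4), cursors c1@4 c2@4 c3@4, authorship .123
After op 6 (insert('p')): buffer="oiiippp" (len 7), cursors c1@7 c2@7 c3@7, authorship .123123
Authorship (.=original, N=cursor N): . 1 2 3 1 2 3
Index 2: author = 2

Answer: cursor 2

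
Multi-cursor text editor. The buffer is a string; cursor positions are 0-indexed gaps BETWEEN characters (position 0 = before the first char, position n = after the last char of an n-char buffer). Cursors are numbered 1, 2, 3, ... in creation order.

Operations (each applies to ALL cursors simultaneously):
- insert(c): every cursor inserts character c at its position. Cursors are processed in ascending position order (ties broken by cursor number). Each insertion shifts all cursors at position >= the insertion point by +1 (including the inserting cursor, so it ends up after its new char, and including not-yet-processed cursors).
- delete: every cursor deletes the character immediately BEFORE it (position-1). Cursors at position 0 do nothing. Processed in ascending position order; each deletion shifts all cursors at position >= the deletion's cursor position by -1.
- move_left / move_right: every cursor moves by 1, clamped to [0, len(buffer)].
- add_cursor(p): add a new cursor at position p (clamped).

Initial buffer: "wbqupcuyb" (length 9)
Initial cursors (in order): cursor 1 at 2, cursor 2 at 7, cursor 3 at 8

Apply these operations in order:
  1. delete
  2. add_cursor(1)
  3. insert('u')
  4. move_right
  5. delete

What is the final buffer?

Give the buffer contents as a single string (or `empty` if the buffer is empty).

Answer: wuupcu

Derivation:
After op 1 (delete): buffer="wqupcb" (len 6), cursors c1@1 c2@5 c3@5, authorship ......
After op 2 (add_cursor(1)): buffer="wqupcb" (len 6), cursors c1@1 c4@1 c2@5 c3@5, authorship ......
After op 3 (insert('u')): buffer="wuuqupcuub" (len 10), cursors c1@3 c4@3 c2@9 c3@9, authorship .14....23.
After op 4 (move_right): buffer="wuuqupcuub" (len 10), cursors c1@4 c4@4 c2@10 c3@10, authorship .14....23.
After op 5 (delete): buffer="wuupcu" (len 6), cursors c1@2 c4@2 c2@6 c3@6, authorship .1...2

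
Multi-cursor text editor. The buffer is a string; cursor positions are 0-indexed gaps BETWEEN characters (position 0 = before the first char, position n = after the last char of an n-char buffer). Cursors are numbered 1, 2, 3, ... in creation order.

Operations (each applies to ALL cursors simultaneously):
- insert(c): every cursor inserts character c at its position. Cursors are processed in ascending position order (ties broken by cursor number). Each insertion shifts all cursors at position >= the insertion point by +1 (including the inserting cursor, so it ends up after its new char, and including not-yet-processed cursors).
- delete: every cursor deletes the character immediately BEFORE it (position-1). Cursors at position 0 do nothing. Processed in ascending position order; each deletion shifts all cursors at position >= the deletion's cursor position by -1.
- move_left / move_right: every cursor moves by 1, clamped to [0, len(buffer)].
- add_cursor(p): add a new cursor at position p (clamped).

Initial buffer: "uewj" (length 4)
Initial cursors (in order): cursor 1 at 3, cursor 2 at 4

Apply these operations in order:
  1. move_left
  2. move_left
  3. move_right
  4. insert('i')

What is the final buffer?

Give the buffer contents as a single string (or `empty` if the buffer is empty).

Answer: ueiwij

Derivation:
After op 1 (move_left): buffer="uewj" (len 4), cursors c1@2 c2@3, authorship ....
After op 2 (move_left): buffer="uewj" (len 4), cursors c1@1 c2@2, authorship ....
After op 3 (move_right): buffer="uewj" (len 4), cursors c1@2 c2@3, authorship ....
After op 4 (insert('i')): buffer="ueiwij" (len 6), cursors c1@3 c2@5, authorship ..1.2.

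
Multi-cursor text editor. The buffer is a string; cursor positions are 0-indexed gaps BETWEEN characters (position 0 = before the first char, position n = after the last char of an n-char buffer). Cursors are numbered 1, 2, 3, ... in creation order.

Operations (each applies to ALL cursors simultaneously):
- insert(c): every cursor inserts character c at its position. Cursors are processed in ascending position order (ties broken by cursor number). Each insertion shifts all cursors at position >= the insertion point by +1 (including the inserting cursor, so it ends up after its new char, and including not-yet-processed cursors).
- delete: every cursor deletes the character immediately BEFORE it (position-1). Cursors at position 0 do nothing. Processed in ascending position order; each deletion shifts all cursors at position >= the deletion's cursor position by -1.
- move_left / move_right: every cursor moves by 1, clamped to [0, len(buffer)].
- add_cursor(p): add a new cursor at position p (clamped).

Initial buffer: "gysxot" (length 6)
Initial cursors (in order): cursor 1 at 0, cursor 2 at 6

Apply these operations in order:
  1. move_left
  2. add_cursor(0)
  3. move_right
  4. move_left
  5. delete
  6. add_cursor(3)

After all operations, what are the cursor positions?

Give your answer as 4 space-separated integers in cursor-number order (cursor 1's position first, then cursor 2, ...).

Answer: 0 4 0 3

Derivation:
After op 1 (move_left): buffer="gysxot" (len 6), cursors c1@0 c2@5, authorship ......
After op 2 (add_cursor(0)): buffer="gysxot" (len 6), cursors c1@0 c3@0 c2@5, authorship ......
After op 3 (move_right): buffer="gysxot" (len 6), cursors c1@1 c3@1 c2@6, authorship ......
After op 4 (move_left): buffer="gysxot" (len 6), cursors c1@0 c3@0 c2@5, authorship ......
After op 5 (delete): buffer="gysxt" (len 5), cursors c1@0 c3@0 c2@4, authorship .....
After op 6 (add_cursor(3)): buffer="gysxt" (len 5), cursors c1@0 c3@0 c4@3 c2@4, authorship .....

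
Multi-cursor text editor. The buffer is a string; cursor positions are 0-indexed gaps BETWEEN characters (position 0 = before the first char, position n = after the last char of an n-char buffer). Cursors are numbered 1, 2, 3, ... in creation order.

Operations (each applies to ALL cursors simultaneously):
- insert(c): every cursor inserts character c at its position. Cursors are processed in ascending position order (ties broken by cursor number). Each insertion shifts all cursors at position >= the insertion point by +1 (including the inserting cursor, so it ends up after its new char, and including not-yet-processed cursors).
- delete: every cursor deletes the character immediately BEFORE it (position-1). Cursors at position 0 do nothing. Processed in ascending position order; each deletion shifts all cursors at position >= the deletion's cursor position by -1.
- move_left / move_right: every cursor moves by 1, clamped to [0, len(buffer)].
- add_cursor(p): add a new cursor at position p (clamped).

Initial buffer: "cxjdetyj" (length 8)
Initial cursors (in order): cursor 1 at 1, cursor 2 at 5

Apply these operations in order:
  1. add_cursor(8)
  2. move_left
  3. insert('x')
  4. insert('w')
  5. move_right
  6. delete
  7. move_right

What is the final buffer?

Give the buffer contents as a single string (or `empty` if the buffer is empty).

After op 1 (add_cursor(8)): buffer="cxjdetyj" (len 8), cursors c1@1 c2@5 c3@8, authorship ........
After op 2 (move_left): buffer="cxjdetyj" (len 8), cursors c1@0 c2@4 c3@7, authorship ........
After op 3 (insert('x')): buffer="xcxjdxetyxj" (len 11), cursors c1@1 c2@6 c3@10, authorship 1....2...3.
After op 4 (insert('w')): buffer="xwcxjdxwetyxwj" (len 14), cursors c1@2 c2@8 c3@13, authorship 11....22...33.
After op 5 (move_right): buffer="xwcxjdxwetyxwj" (len 14), cursors c1@3 c2@9 c3@14, authorship 11....22...33.
After op 6 (delete): buffer="xwxjdxwtyxw" (len 11), cursors c1@2 c2@7 c3@11, authorship 11...22..33
After op 7 (move_right): buffer="xwxjdxwtyxw" (len 11), cursors c1@3 c2@8 c3@11, authorship 11...22..33

Answer: xwxjdxwtyxw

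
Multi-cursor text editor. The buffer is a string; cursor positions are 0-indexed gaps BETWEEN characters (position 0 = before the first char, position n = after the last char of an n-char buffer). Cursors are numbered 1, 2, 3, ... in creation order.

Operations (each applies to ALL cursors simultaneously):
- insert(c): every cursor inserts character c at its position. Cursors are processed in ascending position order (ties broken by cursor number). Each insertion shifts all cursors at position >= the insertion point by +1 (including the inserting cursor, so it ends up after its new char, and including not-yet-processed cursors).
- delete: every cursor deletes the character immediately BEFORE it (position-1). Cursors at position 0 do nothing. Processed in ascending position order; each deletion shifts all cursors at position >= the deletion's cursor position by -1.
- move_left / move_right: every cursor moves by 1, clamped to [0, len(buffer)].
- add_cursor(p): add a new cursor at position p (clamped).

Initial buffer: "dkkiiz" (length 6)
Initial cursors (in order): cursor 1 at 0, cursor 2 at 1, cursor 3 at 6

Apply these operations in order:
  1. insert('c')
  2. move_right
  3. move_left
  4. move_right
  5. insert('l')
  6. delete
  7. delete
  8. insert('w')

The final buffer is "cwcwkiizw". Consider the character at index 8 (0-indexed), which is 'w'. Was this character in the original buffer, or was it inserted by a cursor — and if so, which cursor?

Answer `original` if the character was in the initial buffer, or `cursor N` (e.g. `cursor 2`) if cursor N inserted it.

After op 1 (insert('c')): buffer="cdckkiizc" (len 9), cursors c1@1 c2@3 c3@9, authorship 1.2.....3
After op 2 (move_right): buffer="cdckkiizc" (len 9), cursors c1@2 c2@4 c3@9, authorship 1.2.....3
After op 3 (move_left): buffer="cdckkiizc" (len 9), cursors c1@1 c2@3 c3@8, authorship 1.2.....3
After op 4 (move_right): buffer="cdckkiizc" (len 9), cursors c1@2 c2@4 c3@9, authorship 1.2.....3
After op 5 (insert('l')): buffer="cdlcklkiizcl" (len 12), cursors c1@3 c2@6 c3@12, authorship 1.12.2....33
After op 6 (delete): buffer="cdckkiizc" (len 9), cursors c1@2 c2@4 c3@9, authorship 1.2.....3
After op 7 (delete): buffer="cckiiz" (len 6), cursors c1@1 c2@2 c3@6, authorship 12....
After op 8 (insert('w')): buffer="cwcwkiizw" (len 9), cursors c1@2 c2@4 c3@9, authorship 1122....3
Authorship (.=original, N=cursor N): 1 1 2 2 . . . . 3
Index 8: author = 3

Answer: cursor 3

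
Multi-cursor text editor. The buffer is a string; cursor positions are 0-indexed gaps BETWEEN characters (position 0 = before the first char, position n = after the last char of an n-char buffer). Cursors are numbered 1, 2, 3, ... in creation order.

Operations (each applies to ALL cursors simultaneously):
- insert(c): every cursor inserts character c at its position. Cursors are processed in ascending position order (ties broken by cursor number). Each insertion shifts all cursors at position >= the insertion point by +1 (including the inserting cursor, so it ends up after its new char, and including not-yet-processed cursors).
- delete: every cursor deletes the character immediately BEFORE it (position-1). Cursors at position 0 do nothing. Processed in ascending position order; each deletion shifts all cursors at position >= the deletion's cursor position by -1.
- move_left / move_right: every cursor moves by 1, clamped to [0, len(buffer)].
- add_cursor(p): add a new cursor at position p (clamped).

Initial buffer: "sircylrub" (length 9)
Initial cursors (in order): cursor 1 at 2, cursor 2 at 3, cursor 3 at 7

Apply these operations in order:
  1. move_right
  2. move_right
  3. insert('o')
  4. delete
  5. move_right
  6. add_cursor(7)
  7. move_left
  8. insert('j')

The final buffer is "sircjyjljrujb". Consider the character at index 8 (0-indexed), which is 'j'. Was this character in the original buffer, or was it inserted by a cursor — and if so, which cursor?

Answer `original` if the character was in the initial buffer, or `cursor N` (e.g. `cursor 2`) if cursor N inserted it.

Answer: cursor 4

Derivation:
After op 1 (move_right): buffer="sircylrub" (len 9), cursors c1@3 c2@4 c3@8, authorship .........
After op 2 (move_right): buffer="sircylrub" (len 9), cursors c1@4 c2@5 c3@9, authorship .........
After op 3 (insert('o')): buffer="sircoyolrubo" (len 12), cursors c1@5 c2@7 c3@12, authorship ....1.2....3
After op 4 (delete): buffer="sircylrub" (len 9), cursors c1@4 c2@5 c3@9, authorship .........
After op 5 (move_right): buffer="sircylrub" (len 9), cursors c1@5 c2@6 c3@9, authorship .........
After op 6 (add_cursor(7)): buffer="sircylrub" (len 9), cursors c1@5 c2@6 c4@7 c3@9, authorship .........
After op 7 (move_left): buffer="sircylrub" (len 9), cursors c1@4 c2@5 c4@6 c3@8, authorship .........
After op 8 (insert('j')): buffer="sircjyjljrujb" (len 13), cursors c1@5 c2@7 c4@9 c3@12, authorship ....1.2.4..3.
Authorship (.=original, N=cursor N): . . . . 1 . 2 . 4 . . 3 .
Index 8: author = 4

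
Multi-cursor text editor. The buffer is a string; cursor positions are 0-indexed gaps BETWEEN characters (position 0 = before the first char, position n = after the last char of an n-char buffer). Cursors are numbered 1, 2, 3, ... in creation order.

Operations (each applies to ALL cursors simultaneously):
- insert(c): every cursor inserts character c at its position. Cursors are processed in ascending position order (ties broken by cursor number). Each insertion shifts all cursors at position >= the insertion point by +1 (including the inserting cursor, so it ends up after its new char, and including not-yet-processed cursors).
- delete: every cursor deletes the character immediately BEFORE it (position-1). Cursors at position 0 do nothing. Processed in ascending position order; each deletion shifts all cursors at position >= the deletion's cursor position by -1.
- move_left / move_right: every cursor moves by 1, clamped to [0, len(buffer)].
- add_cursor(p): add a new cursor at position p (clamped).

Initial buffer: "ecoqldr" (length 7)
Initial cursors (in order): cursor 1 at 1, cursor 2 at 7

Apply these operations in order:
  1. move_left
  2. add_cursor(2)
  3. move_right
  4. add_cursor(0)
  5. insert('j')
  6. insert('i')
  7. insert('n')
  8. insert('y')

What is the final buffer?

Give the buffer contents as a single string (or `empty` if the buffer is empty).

After op 1 (move_left): buffer="ecoqldr" (len 7), cursors c1@0 c2@6, authorship .......
After op 2 (add_cursor(2)): buffer="ecoqldr" (len 7), cursors c1@0 c3@2 c2@6, authorship .......
After op 3 (move_right): buffer="ecoqldr" (len 7), cursors c1@1 c3@3 c2@7, authorship .......
After op 4 (add_cursor(0)): buffer="ecoqldr" (len 7), cursors c4@0 c1@1 c3@3 c2@7, authorship .......
After op 5 (insert('j')): buffer="jejcojqldrj" (len 11), cursors c4@1 c1@3 c3@6 c2@11, authorship 4.1..3....2
After op 6 (insert('i')): buffer="jiejicojiqldrji" (len 15), cursors c4@2 c1@5 c3@9 c2@15, authorship 44.11..33....22
After op 7 (insert('n')): buffer="jinejincojinqldrjin" (len 19), cursors c4@3 c1@7 c3@12 c2@19, authorship 444.111..333....222
After op 8 (insert('y')): buffer="jinyejinycojinyqldrjiny" (len 23), cursors c4@4 c1@9 c3@15 c2@23, authorship 4444.1111..3333....2222

Answer: jinyejinycojinyqldrjiny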